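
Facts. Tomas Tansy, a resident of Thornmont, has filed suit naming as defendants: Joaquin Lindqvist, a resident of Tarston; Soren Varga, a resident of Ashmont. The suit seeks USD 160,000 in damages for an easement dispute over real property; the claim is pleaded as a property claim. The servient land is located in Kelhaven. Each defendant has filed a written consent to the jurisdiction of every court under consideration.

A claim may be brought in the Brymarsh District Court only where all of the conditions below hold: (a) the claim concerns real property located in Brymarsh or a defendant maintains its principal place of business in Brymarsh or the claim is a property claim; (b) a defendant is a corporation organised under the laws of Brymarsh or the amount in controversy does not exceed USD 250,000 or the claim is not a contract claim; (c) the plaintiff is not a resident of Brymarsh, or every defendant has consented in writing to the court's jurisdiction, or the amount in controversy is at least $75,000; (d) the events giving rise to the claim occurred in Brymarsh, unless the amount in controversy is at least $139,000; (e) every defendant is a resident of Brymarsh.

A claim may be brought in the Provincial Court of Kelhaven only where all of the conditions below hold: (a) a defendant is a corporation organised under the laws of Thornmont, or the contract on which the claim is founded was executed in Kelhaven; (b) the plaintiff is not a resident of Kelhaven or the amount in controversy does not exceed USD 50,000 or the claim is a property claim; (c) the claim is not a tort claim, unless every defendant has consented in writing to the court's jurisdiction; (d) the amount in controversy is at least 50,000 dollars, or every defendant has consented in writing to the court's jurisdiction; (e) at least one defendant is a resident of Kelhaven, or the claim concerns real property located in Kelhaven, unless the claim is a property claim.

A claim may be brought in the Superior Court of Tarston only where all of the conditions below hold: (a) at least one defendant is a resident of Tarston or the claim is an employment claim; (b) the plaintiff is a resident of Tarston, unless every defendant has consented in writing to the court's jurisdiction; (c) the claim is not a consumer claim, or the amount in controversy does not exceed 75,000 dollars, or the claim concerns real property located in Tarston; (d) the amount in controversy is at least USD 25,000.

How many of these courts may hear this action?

The Brymarsh District Court:
  (a) The claim is a property claim, so one alternative holds. Satisfied.
  (b) The amount in controversy is $160,000, within the $250,000 ceiling — that alternative is enough. Condition met.
  (c) The plaintiff resides in Thornmont, which is not Brymarsh, so one alternative holds. Met.
  (d) The operative events occurred in Kelhaven, not Brymarsh. However, the amount in controversy is USD 160,000, which meets the USD 139,000 floor, so the 'unless' proviso supplies this condition. Met.
  (e) The defendants reside as follows — Joaquin Lindqvist in Tarston, Soren Varga in Ashmont — not all in Brymarsh. Condition not met.
  → The court lacks jurisdiction.
The Provincial Court of Kelhaven:
  (a) No defendant is a corporation; no contract (and hence no place of execution) is alleged — none of the alternatives is met. Condition not met.
  (b) The plaintiff resides in Thornmont, which is not Kelhaven — that alternative is enough. Satisfied.
  (c) The claim is a property claim, not a tort claim. Satisfied.
  (d) The amount in controversy is USD 160,000, which meets the 50,000 dollars floor — that alternative is enough. Met.
  (e) The property lies in Kelhaven, so this disjunct is met. Condition met.
  → Not every requirement is met — no jurisdiction.
The Superior Court of Tarston:
  (a) Joaquin Lindqvist resides in Tarston — that alternative is enough. Satisfied.
  (b) The plaintiff resides in Thornmont, not Tarston. However, every defendant has filed written consent, so the 'unless' proviso supplies this condition. Met.
  (c) The claim is a property claim, not a consumer claim — that alternative is enough. Condition met.
  (d) The amount in controversy is $160,000, which meets the USD 25,000 floor. Met.
  → The court has jurisdiction.
Courts with jurisdiction: the Superior Court of Tarston — 1 in total.

1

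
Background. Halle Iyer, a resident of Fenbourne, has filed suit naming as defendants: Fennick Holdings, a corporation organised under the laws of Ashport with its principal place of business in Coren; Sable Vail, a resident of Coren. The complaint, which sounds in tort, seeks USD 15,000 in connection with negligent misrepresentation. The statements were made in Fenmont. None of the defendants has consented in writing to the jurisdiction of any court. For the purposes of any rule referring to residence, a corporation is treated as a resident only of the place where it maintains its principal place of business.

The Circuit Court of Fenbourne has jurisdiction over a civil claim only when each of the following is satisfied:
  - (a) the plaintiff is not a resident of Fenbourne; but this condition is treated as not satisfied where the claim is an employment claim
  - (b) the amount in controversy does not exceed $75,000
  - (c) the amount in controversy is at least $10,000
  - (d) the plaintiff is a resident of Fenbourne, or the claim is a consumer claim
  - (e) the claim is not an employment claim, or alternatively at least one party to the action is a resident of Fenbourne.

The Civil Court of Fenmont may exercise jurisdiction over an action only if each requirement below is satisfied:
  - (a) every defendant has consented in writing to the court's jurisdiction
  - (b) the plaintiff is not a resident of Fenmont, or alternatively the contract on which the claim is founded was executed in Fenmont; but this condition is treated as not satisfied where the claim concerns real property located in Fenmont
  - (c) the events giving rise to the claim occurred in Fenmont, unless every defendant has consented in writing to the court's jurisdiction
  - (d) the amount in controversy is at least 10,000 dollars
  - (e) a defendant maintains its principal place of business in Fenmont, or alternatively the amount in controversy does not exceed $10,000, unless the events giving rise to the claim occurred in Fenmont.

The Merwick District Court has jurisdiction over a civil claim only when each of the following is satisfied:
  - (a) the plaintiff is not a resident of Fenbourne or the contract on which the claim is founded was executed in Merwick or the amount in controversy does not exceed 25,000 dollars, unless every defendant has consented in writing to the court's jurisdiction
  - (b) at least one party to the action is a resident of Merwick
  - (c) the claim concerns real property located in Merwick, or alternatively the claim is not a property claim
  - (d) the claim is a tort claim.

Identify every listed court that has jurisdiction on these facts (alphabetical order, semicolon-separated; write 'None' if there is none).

None

The Circuit Court of Fenbourne:
  (a) The plaintiff resides in Fenbourne. Condition not met.
  (b) The amount in controversy is $15,000, within the USD 75,000 ceiling. Condition met.
  (c) The amount in controversy is 15,000 dollars, which meets the $10,000 floor. Satisfied.
  (d) The plaintiff resides in Fenbourne, so this disjunct is met. Met.
  (e) The claim is a tort claim, not an employment claim, which satisfies one of the alternatives. Condition met.
  → Not every requirement is met — no jurisdiction.
The Civil Court of Fenmont:
  (a) No such written consent has been filed. Not met.
  (b) The plaintiff resides in Fenbourne, which is not Fenmont, which satisfies one of the alternatives. And the carve-out is inapplicable — the claim does not concern real property. Met.
  (c) The operative events occurred in Fenmont. Met.
  (d) The amount in controversy is 15,000 dollars, which meets the 10,000 dollars floor. Met.
  (e) The corporate defendant(s) have their principal place of business in Coren, not Fenmont; the amount in controversy is 15,000 dollars, above the USD 10,000 ceiling — none of the alternatives is met. The proviso rescues it, though: the operative events occurred in Fenmont. Met.
  → No jurisdiction.
The Merwick District Court:
  (a) The amount in controversy is $15,000, within the $25,000 ceiling — that alternative is enough. Met.
  (b) No party resides in Merwick. Not satisfied.
  (c) The claim is a tort claim, not a property claim, which satisfies one of the alternatives. Condition met.
  (d) The claim is a tort claim. Condition met.
  → Not every requirement is met — no jurisdiction.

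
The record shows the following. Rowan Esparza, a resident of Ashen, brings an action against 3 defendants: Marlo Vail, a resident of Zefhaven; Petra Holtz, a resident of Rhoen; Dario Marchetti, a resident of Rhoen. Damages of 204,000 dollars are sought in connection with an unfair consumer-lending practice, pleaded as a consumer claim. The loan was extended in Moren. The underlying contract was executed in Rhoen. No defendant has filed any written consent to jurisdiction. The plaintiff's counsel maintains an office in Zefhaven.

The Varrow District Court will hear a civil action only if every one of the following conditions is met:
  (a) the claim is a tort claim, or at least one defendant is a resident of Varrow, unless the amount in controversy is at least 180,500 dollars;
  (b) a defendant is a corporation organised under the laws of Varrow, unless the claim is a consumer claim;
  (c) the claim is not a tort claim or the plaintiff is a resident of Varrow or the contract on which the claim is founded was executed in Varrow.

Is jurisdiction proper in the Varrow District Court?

The Varrow District Court:
  (a) The claim is a consumer claim, not a tort claim; no defendant resides in Varrow (they reside in Zefhaven, Rhoen, Rhoen) — every alternative fails. However, the amount in controversy is USD 204,000, which meets the $180,500 floor, so the 'unless' proviso supplies this condition. Met.
  (b) No defendant is a corporation. But the claim is a consumer claim, and the 'unless' clause therefore excuses the requirement. Condition met.
  (c) The claim is a consumer claim, not a tort claim, which satisfies one of the alternatives. Satisfied.
  → Jurisdiction lies.

Yes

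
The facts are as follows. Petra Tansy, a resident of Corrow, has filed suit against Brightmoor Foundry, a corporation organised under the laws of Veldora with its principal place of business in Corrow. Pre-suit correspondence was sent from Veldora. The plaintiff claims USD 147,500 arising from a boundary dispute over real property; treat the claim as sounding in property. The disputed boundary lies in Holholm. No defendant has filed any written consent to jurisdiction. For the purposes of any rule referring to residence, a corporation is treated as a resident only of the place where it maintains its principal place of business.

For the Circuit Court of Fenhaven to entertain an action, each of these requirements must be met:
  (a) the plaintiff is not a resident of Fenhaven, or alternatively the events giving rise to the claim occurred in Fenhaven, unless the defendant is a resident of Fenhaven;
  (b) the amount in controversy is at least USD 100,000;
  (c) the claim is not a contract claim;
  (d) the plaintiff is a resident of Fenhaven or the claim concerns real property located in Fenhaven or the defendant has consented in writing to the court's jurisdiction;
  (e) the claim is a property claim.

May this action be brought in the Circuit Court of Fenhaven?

The Circuit Court of Fenhaven:
  (a) The plaintiff resides in Corrow, which is not Fenhaven, which satisfies one of the alternatives. Condition met.
  (b) The amount in controversy is $147,500, which meets the $100,000 floor. Condition met.
  (c) The claim is a property claim, not a contract claim. Satisfied.
  (d) The plaintiff resides in Corrow, not Fenhaven; the property lies in Holholm, not Fenhaven; no such written consent has been filed — no alternative holds. Condition not met.
  (e) The claim is a property claim. Satisfied.
  → No jurisdiction.

No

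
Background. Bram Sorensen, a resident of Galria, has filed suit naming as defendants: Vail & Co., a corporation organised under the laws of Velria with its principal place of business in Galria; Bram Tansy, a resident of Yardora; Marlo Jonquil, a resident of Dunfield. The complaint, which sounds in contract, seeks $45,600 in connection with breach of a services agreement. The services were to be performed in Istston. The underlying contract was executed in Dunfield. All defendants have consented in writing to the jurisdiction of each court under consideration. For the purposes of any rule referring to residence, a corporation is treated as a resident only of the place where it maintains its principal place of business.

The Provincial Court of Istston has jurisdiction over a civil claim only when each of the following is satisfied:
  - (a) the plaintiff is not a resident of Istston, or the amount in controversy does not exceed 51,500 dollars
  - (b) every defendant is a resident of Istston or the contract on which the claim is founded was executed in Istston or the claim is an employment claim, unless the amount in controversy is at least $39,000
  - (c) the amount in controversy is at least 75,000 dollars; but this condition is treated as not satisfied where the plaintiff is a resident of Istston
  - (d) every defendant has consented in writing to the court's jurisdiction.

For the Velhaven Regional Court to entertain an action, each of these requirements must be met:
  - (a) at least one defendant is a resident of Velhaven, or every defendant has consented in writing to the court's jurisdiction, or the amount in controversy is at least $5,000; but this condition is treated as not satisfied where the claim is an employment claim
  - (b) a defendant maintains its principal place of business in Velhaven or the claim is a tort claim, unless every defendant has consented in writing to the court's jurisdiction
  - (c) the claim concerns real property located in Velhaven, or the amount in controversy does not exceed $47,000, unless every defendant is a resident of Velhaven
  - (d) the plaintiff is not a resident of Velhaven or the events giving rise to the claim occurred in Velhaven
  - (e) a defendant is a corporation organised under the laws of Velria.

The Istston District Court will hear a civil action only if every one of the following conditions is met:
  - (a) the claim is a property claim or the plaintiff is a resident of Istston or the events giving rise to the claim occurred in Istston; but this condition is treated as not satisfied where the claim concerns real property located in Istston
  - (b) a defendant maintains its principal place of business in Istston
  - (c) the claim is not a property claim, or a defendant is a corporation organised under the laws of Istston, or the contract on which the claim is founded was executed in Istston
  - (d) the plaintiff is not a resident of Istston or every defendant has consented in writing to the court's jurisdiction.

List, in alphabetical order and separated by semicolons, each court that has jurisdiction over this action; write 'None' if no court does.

the Velhaven Regional Court

The Provincial Court of Istston:
  (a) The plaintiff resides in Galria, which is not Istston, so one alternative holds. Condition met.
  (b) The defendants reside as follows — Vail & Co. in Galria, Bram Tansy in Yardora, Marlo Jonquil in Dunfield — not all in Istston; the contract was executed in Dunfield, not Istston; the claim is a contract claim, not an employment claim — every alternative fails. But the amount in controversy is $45,600, which meets the 39,000 dollars floor, and the 'unless' clause therefore excuses the requirement. Met.
  (c) The amount in controversy is 45,600 dollars, below the 75,000 dollars floor. Not met.
  (d) Every defendant has filed written consent. Condition met.
  → No jurisdiction.
The Velhaven Regional Court:
  (a) Every defendant has filed written consent, so one alternative holds. The exception is not triggered, since the claim is a contract claim, not an employment claim. Condition met.
  (b) The corporate defendant(s) have their principal place of business in Galria, not Velhaven; the claim is a contract claim, not a tort claim — every alternative fails. However, every defendant has filed written consent, so the 'unless' proviso supplies this condition. Satisfied.
  (c) The amount in controversy is USD 45,600, within the USD 47,000 ceiling, so one alternative holds. Condition met.
  (d) The plaintiff resides in Galria, which is not Velhaven — that alternative is enough. Condition met.
  (e) Vail & Co. is organised under the laws of Velria. Condition met.
  → Jurisdiction lies.
The Istston District Court:
  (a) The operative events occurred in Istston, so one alternative holds. The carve-out does not apply: the claim does not concern real property. Satisfied.
  (b) The corporate defendant(s) have their principal place of business in Galria, not Istston. Fails.
  (c) The claim is a contract claim, not a property claim, which satisfies one of the alternatives. Met.
  (d) The plaintiff resides in Galria, which is not Istston — that alternative is enough. Satisfied.
  → No jurisdiction.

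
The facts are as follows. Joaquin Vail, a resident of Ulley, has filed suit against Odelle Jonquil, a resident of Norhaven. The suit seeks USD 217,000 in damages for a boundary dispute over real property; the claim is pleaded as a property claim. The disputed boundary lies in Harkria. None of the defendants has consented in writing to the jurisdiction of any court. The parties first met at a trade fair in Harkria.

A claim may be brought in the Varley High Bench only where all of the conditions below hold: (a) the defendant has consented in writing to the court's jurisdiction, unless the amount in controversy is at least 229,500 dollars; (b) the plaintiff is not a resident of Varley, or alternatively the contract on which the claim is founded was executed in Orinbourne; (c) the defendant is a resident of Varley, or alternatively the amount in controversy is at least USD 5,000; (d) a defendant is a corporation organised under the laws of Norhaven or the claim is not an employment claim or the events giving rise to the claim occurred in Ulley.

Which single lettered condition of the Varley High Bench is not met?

The Varley High Bench:
  (a) No such written consent has been filed. The proviso offers no rescue either, since the amount in controversy is $217,000, below the USD 229,500 floor. Not met.
  (b) The plaintiff resides in Ulley, which is not Varley, so this disjunct is met. Satisfied.
  (c) The amount in controversy is $217,000, which meets the USD 5,000 floor, which satisfies one of the alternatives. Satisfied.
  (d) The claim is a property claim, not an employment claim — that alternative is enough. Satisfied.
Only condition (a) fails.

(a)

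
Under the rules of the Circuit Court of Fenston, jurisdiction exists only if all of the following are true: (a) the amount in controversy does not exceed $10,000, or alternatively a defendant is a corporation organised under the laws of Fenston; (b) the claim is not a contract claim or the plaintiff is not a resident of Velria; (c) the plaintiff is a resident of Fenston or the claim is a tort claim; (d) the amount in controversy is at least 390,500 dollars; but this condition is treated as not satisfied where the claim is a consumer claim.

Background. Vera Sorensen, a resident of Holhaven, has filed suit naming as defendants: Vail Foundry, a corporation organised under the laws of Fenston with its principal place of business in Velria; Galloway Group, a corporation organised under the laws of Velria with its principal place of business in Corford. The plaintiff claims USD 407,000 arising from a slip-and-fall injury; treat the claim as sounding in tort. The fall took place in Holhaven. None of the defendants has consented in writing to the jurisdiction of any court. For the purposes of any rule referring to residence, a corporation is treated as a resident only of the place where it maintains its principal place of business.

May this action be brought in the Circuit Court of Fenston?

Yes

The Circuit Court of Fenston:
  (a) Vail Foundry is organised under the laws of Fenston — that alternative is enough. Condition met.
  (b) The claim is a tort claim, not a contract claim, so this disjunct is met. Satisfied.
  (c) The claim is a tort claim, which satisfies one of the alternatives. Satisfied.
  (d) The amount in controversy is $407,000, which meets the 390,500 dollars floor. And the carve-out is inapplicable — the claim is a tort claim, not a consumer claim. Condition met.
  → Every requirement is satisfied — jurisdiction.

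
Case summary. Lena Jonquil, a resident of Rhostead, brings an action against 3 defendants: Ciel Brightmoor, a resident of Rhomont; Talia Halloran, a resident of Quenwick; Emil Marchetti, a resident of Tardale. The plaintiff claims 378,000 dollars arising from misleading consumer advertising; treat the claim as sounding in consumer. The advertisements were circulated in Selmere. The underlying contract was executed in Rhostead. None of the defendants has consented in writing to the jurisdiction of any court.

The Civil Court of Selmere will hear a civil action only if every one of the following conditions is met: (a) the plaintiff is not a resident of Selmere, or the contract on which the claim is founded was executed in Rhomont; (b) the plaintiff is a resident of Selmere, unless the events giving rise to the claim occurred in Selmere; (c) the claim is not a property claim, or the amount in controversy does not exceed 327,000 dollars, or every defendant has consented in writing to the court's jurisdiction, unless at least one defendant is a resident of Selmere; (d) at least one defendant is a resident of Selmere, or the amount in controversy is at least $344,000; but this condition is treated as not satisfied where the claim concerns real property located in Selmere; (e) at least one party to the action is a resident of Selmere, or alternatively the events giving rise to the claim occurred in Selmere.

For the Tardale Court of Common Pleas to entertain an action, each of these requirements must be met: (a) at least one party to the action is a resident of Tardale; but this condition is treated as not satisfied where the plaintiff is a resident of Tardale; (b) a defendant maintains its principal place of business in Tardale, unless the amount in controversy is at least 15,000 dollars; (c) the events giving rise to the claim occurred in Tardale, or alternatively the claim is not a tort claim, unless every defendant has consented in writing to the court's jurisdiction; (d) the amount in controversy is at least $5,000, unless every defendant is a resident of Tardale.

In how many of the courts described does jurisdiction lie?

The Civil Court of Selmere:
  (a) The plaintiff resides in Rhostead, which is not Selmere, so this disjunct is met. Met.
  (b) The plaintiff resides in Rhostead, not Selmere. The proviso rescues it, though: the operative events occurred in Selmere. Satisfied.
  (c) The claim is a consumer claim, not a property claim, so this disjunct is met. Condition met.
  (d) The amount in controversy is USD 378,000, which meets the USD 344,000 floor, which satisfies one of the alternatives. The carve-out does not apply: the claim does not concern real property. Condition met.
  (e) The operative events occurred in Selmere — that alternative is enough. Met.
  → Jurisdiction lies.
The Tardale Court of Common Pleas:
  (a) Emil Marchetti resides in Tardale. And the carve-out is inapplicable — the plaintiff resides in Rhostead, not Tardale. Condition met.
  (b) No defendant is a corporation. But the amount in controversy is USD 378,000, which meets the $15,000 floor, and the 'unless' clause therefore excuses the requirement. Satisfied.
  (c) The claim is a consumer claim, not a tort claim, which satisfies one of the alternatives. Met.
  (d) The amount in controversy is 378,000 dollars, which meets the USD 5,000 floor. Condition met.
  → Jurisdiction lies.
Courts with jurisdiction: the Civil Court of Selmere, the Tardale Court of Common Pleas — 2 in total.

2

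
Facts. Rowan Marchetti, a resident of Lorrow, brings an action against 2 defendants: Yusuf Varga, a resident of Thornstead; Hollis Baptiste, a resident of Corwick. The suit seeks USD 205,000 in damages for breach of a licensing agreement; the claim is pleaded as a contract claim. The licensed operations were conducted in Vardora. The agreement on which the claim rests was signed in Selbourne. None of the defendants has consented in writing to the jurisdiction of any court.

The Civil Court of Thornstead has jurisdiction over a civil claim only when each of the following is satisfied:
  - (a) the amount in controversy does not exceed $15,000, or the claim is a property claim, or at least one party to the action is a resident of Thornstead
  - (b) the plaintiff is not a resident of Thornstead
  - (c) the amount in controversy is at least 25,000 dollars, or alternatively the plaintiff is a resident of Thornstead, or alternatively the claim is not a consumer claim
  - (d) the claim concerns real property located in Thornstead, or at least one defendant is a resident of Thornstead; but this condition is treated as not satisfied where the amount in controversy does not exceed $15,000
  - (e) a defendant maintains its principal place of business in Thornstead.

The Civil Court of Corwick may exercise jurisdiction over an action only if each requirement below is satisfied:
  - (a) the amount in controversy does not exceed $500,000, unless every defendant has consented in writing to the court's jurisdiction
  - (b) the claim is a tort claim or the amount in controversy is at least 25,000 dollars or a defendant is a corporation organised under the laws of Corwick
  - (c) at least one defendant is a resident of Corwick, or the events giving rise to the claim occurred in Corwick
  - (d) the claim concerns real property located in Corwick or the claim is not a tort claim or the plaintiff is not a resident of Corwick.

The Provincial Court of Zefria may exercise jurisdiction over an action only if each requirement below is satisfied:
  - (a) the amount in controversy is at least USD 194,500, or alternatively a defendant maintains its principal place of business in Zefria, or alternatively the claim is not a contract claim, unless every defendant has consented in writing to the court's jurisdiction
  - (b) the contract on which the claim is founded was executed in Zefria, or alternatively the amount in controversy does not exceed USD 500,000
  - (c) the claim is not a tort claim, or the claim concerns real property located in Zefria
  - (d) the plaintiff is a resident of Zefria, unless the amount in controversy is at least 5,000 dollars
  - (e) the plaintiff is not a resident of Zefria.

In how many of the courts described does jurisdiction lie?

2

The Civil Court of Thornstead:
  (a) Yusuf Varga resides in Thornstead, so this disjunct is met. Condition met.
  (b) The plaintiff resides in Lorrow, which is not Thornstead. Met.
  (c) The amount in controversy is 205,000 dollars, which meets the USD 25,000 floor, so this disjunct is met. Satisfied.
  (d) Yusuf Varga resides in Thornstead, so one alternative holds. The exception is not triggered, since the amount in controversy is USD 205,000, above the 15,000 dollars ceiling. Met.
  (e) No defendant is a corporation. Not satisfied.
  → No jurisdiction.
The Civil Court of Corwick:
  (a) The amount in controversy is $205,000, within the 500,000 dollars ceiling. Met.
  (b) The amount in controversy is 205,000 dollars, which meets the 25,000 dollars floor, so one alternative holds. Condition met.
  (c) Hollis Baptiste resides in Corwick — that alternative is enough. Satisfied.
  (d) The claim is a contract claim, not a tort claim, which satisfies one of the alternatives. Condition met.
  → Jurisdiction lies.
The Provincial Court of Zefria:
  (a) The amount in controversy is $205,000, which meets the $194,500 floor, which satisfies one of the alternatives. Met.
  (b) The amount in controversy is USD 205,000, within the 500,000 dollars ceiling, so this disjunct is met. Met.
  (c) The claim is a contract claim, not a tort claim, which satisfies one of the alternatives. Met.
  (d) The plaintiff resides in Lorrow, not Zefria. However, the amount in controversy is $205,000, which meets the USD 5,000 floor, so the 'unless' proviso supplies this condition. Condition met.
  (e) The plaintiff resides in Lorrow, which is not Zefria. Satisfied.
  → All conditions met; jurisdiction exists.
Courts with jurisdiction: the Civil Court of Corwick, the Provincial Court of Zefria — 2 in total.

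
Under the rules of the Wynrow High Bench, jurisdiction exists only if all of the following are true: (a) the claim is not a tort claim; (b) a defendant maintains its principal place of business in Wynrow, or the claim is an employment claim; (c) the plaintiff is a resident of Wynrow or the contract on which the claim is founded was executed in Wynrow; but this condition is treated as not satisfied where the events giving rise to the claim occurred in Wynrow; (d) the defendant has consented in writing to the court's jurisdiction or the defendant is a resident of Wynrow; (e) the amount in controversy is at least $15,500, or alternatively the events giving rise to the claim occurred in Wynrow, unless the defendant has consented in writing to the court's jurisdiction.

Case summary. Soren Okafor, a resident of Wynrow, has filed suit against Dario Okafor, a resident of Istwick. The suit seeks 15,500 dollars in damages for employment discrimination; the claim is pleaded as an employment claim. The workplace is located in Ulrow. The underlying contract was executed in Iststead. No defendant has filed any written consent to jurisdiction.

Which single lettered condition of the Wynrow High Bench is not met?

The Wynrow High Bench:
  (a) The claim is an employment claim, not a tort claim. Met.
  (b) The claim is an employment claim, so one alternative holds. Condition met.
  (c) The plaintiff resides in Wynrow, so this disjunct is met. The exception is not triggered, since the operative events occurred in Ulrow, not Wynrow. Satisfied.
  (d) No such written consent has been filed; the defendant resides in Istwick, not Wynrow — every alternative fails. Condition not met.
  (e) The amount in controversy is 15,500 dollars, which meets the $15,500 floor, so one alternative holds. Condition met.
Only condition (d) fails.

(d)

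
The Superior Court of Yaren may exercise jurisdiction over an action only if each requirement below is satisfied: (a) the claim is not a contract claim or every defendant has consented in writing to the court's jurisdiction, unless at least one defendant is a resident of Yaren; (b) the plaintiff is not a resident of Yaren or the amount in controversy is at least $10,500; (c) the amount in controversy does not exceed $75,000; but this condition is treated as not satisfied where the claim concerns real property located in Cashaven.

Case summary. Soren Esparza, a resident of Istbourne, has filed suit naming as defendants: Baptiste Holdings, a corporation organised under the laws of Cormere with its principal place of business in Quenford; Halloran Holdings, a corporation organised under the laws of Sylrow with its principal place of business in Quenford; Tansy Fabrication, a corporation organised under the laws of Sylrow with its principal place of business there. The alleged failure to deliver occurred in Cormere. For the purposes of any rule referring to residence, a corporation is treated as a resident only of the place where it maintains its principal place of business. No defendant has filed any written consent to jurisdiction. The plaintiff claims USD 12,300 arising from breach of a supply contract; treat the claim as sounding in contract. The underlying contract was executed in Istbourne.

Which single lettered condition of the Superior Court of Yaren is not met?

The Superior Court of Yaren:
  (a) The claim is a contract claim; no such written consent has been filed — every alternative fails. The proviso offers no rescue either, since no defendant resides in Yaren (they reside in Quenford, Quenford, Sylrow). Fails.
  (b) The plaintiff resides in Istbourne, which is not Yaren, so this disjunct is met. Satisfied.
  (c) The amount in controversy is USD 12,300, within the $75,000 ceiling. The exception is not triggered, since the claim does not concern real property. Condition met.
Only condition (a) fails.

(a)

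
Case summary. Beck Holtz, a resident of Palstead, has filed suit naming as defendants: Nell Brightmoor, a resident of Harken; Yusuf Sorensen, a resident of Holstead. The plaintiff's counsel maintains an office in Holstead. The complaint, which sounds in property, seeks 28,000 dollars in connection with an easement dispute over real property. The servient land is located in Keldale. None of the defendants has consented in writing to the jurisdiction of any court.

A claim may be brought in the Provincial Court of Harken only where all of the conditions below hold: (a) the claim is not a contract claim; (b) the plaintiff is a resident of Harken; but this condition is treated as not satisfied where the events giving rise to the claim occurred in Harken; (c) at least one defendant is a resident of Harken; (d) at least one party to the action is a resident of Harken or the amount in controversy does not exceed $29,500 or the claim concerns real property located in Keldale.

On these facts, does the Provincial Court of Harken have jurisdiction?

The Provincial Court of Harken:
  (a) The claim is a property claim, not a contract claim. Satisfied.
  (b) The plaintiff resides in Palstead, not Harken. Not satisfied.
  (c) Nell Brightmoor resides in Harken. Satisfied.
  (d) Nell Brightmoor resides in Harken, so one alternative holds. Condition met.
  → The court lacks jurisdiction.

No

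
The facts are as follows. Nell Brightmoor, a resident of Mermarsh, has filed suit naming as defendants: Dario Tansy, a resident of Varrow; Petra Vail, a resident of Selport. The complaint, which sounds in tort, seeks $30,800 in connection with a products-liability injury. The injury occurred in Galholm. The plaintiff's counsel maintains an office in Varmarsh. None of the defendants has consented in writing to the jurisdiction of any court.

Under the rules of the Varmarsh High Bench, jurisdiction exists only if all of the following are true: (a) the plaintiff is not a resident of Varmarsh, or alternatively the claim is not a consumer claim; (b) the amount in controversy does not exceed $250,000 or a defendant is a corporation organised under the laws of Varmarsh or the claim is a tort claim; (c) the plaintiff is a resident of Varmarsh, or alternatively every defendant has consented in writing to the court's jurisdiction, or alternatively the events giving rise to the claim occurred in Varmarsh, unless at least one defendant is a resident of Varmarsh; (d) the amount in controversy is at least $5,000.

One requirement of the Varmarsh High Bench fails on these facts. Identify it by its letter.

The Varmarsh High Bench:
  (a) The plaintiff resides in Mermarsh, which is not Varmarsh — that alternative is enough. Met.
  (b) The amount in controversy is USD 30,800, within the $250,000 ceiling, which satisfies one of the alternatives. Satisfied.
  (c) The plaintiff resides in Mermarsh, not Varmarsh; no such written consent has been filed; the operative events occurred in Galholm, not Varmarsh — every alternative fails. Nor does the 'unless' clause help: no defendant resides in Varmarsh (they reside in Varrow, Selport). Not met.
  (d) The amount in controversy is USD 30,800, which meets the $5,000 floor. Condition met.
Only condition (c) fails.

(c)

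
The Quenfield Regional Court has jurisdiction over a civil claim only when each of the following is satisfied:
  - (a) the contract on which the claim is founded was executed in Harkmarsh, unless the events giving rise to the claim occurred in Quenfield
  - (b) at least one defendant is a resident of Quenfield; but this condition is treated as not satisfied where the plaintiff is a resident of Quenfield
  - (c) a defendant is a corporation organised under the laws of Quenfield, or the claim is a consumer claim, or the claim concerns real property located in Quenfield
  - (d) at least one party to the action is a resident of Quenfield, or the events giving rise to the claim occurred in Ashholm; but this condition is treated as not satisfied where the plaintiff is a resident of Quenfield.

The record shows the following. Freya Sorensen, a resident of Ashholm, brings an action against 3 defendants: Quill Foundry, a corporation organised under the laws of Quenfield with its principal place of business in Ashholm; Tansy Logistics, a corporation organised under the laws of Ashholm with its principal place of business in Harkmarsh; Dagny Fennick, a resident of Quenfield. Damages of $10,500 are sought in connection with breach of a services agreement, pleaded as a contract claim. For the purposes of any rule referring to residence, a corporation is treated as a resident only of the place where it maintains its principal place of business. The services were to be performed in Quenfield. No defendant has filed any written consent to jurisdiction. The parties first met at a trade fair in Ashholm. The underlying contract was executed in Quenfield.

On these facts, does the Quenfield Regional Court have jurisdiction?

The Quenfield Regional Court:
  (a) The contract was executed in Quenfield, not Harkmarsh. However, the operative events occurred in Quenfield, so the 'unless' proviso supplies this condition. Satisfied.
  (b) Dagny Fennick resides in Quenfield. And the carve-out is inapplicable — the plaintiff resides in Ashholm, not Quenfield. Condition met.
  (c) Quill Foundry is organised under the laws of Quenfield, so one alternative holds. Met.
  (d) Dagny Fennick resides in Quenfield, so this disjunct is met. And the carve-out is inapplicable — the plaintiff resides in Ashholm, not Quenfield. Met.
  → Jurisdiction lies.

Yes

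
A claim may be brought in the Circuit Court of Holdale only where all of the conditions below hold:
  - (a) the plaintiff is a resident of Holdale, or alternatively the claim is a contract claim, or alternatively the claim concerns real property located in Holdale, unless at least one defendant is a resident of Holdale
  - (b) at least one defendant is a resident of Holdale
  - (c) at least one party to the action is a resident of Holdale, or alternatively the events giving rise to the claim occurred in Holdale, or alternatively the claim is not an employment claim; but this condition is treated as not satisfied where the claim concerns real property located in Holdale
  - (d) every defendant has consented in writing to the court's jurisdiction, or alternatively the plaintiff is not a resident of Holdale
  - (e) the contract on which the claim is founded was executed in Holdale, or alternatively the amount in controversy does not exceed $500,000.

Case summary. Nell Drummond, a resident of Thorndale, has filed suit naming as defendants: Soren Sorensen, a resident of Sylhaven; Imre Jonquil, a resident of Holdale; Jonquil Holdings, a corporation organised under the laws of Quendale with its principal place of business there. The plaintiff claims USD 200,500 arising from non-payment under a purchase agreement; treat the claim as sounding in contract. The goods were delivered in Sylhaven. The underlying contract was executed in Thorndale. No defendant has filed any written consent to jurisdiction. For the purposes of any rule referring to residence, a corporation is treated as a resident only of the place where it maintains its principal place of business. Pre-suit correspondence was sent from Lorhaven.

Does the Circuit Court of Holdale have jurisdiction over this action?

Yes

The Circuit Court of Holdale:
  (a) The claim is a contract claim, which satisfies one of the alternatives. Satisfied.
  (b) Imre Jonquil resides in Holdale. Satisfied.
  (c) Imre Jonquil resides in Holdale, which satisfies one of the alternatives. The carve-out does not apply: the claim does not concern real property. Condition met.
  (d) The plaintiff resides in Thorndale, which is not Holdale, so one alternative holds. Satisfied.
  (e) The amount in controversy is USD 200,500, within the USD 500,000 ceiling — that alternative is enough. Condition met.
  → All conditions met; jurisdiction exists.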